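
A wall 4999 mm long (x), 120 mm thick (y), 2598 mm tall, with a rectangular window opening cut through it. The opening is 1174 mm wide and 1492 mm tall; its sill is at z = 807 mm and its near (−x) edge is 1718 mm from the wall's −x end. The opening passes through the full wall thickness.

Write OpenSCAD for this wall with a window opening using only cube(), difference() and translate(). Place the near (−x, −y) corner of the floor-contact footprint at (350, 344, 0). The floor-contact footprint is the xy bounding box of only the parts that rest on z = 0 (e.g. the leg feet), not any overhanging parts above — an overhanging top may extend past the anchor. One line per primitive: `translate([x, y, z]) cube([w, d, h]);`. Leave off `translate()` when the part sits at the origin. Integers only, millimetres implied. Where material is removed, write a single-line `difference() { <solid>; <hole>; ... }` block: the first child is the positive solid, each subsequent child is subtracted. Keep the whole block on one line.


difference() { translate([350, 344, 0]) cube([4999, 120, 2598]); translate([2068, 344, 807]) cube([1174, 120, 1492]); }


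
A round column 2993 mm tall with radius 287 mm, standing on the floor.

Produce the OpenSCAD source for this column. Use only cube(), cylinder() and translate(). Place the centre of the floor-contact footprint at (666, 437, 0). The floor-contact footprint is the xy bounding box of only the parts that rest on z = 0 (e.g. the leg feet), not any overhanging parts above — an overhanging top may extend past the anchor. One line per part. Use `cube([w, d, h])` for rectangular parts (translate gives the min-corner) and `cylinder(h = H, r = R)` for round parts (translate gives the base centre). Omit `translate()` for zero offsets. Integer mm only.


translate([666, 437, 0]) cylinder(h = 2993, r = 287);


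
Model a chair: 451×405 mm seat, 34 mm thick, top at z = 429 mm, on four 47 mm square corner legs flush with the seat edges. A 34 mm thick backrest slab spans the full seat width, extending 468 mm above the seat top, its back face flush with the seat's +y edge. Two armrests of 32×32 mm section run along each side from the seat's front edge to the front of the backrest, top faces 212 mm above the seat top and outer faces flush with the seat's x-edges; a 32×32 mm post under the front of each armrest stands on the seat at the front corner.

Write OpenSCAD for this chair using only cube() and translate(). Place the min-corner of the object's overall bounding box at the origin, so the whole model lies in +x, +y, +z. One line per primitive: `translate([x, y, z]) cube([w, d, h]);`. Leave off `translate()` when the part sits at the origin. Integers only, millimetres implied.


translate([0, 0, 395]) cube([451, 405, 34]);
cube([47, 47, 395]);
translate([404, 0, 0]) cube([47, 47, 395]);
translate([0, 358, 0]) cube([47, 47, 395]);
translate([404, 358, 0]) cube([47, 47, 395]);
translate([0, 371, 429]) cube([451, 34, 468]);
translate([0, 0, 609]) cube([32, 371, 32]);
translate([419, 0, 609]) cube([32, 371, 32]);
translate([0, 0, 429]) cube([32, 32, 180]);
translate([419, 0, 429]) cube([32, 32, 180]);


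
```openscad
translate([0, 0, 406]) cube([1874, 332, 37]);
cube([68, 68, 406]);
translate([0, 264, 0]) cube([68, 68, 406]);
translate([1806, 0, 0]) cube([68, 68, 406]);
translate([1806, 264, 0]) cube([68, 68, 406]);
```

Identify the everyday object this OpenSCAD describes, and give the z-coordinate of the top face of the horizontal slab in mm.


A bench. The seat-top height is 443 mm.

A long slab on four corner posts — a bench. The slab sits at z = 406 with thickness 37, so the top is 406 + 37 = 443 mm.


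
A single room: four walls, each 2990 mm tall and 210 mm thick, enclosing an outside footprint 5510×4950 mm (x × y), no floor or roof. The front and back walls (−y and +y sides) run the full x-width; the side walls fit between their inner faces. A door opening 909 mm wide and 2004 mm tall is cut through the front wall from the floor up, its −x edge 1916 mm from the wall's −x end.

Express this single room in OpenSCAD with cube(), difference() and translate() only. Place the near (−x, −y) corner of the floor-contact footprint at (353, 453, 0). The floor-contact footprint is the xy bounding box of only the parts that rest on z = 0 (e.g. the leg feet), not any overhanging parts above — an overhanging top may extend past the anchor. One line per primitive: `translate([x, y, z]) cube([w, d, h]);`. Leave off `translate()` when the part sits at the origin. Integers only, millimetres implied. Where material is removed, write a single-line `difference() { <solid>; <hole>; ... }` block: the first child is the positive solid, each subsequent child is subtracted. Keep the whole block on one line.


difference() { translate([353, 453, 0]) cube([5510, 210, 2990]); translate([2269, 453, 0]) cube([909, 210, 2004]); }
translate([353, 5193, 0]) cube([5510, 210, 2990]);
translate([353, 663, 0]) cube([210, 4530, 2990]);
translate([5653, 663, 0]) cube([210, 4530, 2990]);


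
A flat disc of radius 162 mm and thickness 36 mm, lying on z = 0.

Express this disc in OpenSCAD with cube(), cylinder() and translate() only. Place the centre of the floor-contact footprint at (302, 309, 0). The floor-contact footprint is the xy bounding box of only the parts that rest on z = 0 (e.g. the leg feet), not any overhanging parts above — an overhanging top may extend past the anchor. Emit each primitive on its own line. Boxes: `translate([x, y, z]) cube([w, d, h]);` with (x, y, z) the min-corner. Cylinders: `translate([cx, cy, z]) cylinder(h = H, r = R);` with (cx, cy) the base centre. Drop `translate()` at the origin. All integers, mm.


translate([302, 309, 0]) cylinder(h = 36, r = 162);


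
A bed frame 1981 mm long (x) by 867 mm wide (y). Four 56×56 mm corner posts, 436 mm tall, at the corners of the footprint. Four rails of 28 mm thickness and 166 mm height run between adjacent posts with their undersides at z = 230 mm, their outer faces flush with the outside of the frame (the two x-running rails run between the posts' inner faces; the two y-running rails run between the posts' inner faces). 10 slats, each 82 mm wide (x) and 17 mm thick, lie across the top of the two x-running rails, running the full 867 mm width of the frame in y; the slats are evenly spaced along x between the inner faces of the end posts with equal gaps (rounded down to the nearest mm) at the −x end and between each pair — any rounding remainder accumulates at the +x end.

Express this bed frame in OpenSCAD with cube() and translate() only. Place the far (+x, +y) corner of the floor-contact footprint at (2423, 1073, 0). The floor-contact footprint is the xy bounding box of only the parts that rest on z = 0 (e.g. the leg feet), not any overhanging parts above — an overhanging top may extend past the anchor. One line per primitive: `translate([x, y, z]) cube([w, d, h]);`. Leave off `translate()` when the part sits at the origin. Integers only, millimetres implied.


translate([442, 206, 0]) cube([56, 56, 436]);
translate([442, 1017, 0]) cube([56, 56, 436]);
translate([2367, 206, 0]) cube([56, 56, 436]);
translate([2367, 1017, 0]) cube([56, 56, 436]);
translate([498, 206, 230]) cube([1869, 28, 166]);
translate([498, 1045, 230]) cube([1869, 28, 166]);
translate([442, 262, 230]) cube([28, 755, 166]);
translate([2395, 262, 230]) cube([28, 755, 166]);
translate([593, 206, 396]) cube([82, 867, 17]);
translate([770, 206, 396]) cube([82, 867, 17]);
translate([947, 206, 396]) cube([82, 867, 17]);
translate([1124, 206, 396]) cube([82, 867, 17]);
translate([1301, 206, 396]) cube([82, 867, 17]);
translate([1478, 206, 396]) cube([82, 867, 17]);
translate([1655, 206, 396]) cube([82, 867, 17]);
translate([1832, 206, 396]) cube([82, 867, 17]);
translate([2009, 206, 396]) cube([82, 867, 17]);
translate([2186, 206, 396]) cube([82, 867, 17]);


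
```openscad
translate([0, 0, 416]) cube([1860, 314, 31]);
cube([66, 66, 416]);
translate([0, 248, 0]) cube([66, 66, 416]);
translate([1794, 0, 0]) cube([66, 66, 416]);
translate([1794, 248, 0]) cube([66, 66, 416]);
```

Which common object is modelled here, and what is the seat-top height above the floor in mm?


A bench. The seat-top height is 447 mm.

A long slab on four corner posts — a bench. The slab sits at z = 416 with thickness 31, so the top is 416 + 31 = 447 mm.


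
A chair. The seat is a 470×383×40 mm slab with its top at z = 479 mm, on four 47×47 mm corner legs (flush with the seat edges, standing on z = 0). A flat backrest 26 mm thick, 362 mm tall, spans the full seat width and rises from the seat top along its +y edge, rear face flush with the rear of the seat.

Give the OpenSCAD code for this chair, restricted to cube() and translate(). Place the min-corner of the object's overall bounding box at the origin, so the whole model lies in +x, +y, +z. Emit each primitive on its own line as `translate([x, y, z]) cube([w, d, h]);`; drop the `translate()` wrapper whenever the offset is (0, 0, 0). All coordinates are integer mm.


// leg_h = 479 - 40 = 439
translate([0, 0, 439]) cube([470, 383, 40]);
cube([47, 47, 439]);
translate([423, 0, 0]) cube([47, 47, 439]);
translate([0, 336, 0]) cube([47, 47, 439]);
translate([423, 336, 0]) cube([47, 47, 439]);
translate([0, 357, 479]) cube([470, 26, 362]);


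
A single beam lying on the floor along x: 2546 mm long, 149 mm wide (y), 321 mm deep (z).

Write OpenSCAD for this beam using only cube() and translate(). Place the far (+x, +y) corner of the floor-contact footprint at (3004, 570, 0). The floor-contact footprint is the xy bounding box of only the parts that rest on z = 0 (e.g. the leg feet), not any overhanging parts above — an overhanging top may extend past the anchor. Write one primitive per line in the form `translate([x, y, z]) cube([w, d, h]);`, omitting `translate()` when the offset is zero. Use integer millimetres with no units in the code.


translate([458, 421, 0]) cube([2546, 149, 321]);


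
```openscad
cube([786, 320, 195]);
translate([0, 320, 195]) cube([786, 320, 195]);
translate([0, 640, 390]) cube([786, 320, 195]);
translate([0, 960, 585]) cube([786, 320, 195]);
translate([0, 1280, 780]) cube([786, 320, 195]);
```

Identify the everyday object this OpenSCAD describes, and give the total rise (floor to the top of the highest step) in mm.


A staircase. The total rise is 975 mm.

5 identical blocks, each offset up and back from the previous — a staircase. Each step is 195 mm tall and there are 5 of them, so the total rise is 5 × 195 = 975 mm.


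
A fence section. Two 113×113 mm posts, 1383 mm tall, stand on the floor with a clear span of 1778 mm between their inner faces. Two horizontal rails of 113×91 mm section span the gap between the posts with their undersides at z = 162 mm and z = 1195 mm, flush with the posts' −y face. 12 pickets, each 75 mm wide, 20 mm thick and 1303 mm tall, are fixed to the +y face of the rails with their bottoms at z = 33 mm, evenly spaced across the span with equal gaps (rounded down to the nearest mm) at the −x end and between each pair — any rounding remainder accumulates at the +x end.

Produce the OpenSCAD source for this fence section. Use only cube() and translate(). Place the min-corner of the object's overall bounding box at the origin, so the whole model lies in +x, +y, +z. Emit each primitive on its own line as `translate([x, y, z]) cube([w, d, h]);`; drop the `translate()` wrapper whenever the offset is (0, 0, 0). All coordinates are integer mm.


cube([113, 113, 1383]);
translate([1891, 0, 0]) cube([113, 113, 1383]);
translate([113, 0, 162]) cube([1778, 113, 91]);
translate([113, 0, 1195]) cube([1778, 113, 91]);
translate([180, 113, 33]) cube([75, 20, 1303]);
translate([322, 113, 33]) cube([75, 20, 1303]);
translate([464, 113, 33]) cube([75, 20, 1303]);
translate([606, 113, 33]) cube([75, 20, 1303]);
translate([748, 113, 33]) cube([75, 20, 1303]);
translate([890, 113, 33]) cube([75, 20, 1303]);
translate([1032, 113, 33]) cube([75, 20, 1303]);
translate([1174, 113, 33]) cube([75, 20, 1303]);
translate([1316, 113, 33]) cube([75, 20, 1303]);
translate([1458, 113, 33]) cube([75, 20, 1303]);
translate([1600, 113, 33]) cube([75, 20, 1303]);
translate([1742, 113, 33]) cube([75, 20, 1303]);


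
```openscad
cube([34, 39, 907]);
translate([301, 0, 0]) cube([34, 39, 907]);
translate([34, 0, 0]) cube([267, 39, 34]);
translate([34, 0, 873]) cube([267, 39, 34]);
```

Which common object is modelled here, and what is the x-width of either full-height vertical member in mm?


A picture frame. The border width is 34 mm.

Four thin pieces enclosing a rectangular opening — a picture frame. The two full-height stiles are 907 mm tall; the top rail sits at z = 873 and is 34 mm tall, so the border above the opening is 907 − 873 = 34 mm, matching the stile x-width.


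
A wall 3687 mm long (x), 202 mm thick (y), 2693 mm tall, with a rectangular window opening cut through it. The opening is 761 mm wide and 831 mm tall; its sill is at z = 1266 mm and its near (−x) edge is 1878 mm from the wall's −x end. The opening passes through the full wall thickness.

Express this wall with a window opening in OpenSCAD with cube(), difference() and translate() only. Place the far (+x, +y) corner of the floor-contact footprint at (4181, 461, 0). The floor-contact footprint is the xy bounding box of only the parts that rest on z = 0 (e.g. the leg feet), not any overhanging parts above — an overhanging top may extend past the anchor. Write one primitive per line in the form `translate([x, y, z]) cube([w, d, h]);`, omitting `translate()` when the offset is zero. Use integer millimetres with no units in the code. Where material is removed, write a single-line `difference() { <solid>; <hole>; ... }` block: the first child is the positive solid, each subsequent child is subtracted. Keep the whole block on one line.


difference() { translate([494, 259, 0]) cube([3687, 202, 2693]); translate([2372, 259, 1266]) cube([761, 202, 831]); }


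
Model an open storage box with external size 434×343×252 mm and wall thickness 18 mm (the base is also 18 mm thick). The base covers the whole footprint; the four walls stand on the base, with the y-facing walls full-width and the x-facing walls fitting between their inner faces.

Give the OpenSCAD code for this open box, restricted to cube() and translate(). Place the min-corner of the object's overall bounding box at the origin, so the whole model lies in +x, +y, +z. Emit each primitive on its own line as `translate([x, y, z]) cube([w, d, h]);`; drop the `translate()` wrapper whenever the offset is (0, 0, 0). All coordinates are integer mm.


cube([434, 343, 18]);
translate([0, 0, 18]) cube([434, 18, 234]);
translate([0, 325, 18]) cube([434, 18, 234]);
translate([0, 18, 18]) cube([18, 307, 234]);
translate([416, 18, 18]) cube([18, 307, 234]);


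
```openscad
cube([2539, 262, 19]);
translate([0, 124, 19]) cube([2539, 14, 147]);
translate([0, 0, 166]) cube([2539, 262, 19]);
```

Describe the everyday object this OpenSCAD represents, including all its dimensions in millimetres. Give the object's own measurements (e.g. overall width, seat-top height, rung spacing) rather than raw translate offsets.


An I-beam lying along x, 2539 mm long. Overall section height 185 mm. Two flanges 262 mm wide (y) and 19 mm thick, one on the floor and one at the top; a web 14 mm thick runs between them, centred on the flange width.


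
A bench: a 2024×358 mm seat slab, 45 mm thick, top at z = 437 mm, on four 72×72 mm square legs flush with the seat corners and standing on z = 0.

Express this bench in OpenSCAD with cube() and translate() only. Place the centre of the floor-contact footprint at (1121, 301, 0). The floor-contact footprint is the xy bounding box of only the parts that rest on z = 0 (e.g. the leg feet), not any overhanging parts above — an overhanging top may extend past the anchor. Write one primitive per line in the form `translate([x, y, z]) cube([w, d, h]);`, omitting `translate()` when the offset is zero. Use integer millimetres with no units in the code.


// leg_h = 437 − 45 = 392
translate([109, 122, 392]) cube([2024, 358, 45]);
translate([109, 122, 0]) cube([72, 72, 392]);
translate([109, 408, 0]) cube([72, 72, 392]);
translate([2061, 122, 0]) cube([72, 72, 392]);
translate([2061, 408, 0]) cube([72, 72, 392]);


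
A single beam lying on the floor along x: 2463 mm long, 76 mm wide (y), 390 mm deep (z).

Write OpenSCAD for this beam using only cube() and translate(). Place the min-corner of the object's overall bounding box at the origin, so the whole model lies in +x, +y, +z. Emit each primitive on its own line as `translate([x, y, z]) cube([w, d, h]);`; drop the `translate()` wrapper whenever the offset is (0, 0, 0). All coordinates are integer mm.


cube([2463, 76, 390]);


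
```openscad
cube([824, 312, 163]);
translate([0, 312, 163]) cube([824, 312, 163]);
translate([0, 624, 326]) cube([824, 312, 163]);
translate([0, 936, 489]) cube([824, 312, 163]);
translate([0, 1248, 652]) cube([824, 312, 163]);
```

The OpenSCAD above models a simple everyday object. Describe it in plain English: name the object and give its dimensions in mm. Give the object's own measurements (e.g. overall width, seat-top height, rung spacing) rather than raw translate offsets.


A straight staircase of 5 solid steps. Each step is 824 mm wide (x), 312 mm deep (y, the going) and 163 mm tall (the rise). The first step rests on the floor; each subsequent step sits one going further in +y and one rise higher in +z, directly behind and above the previous step with no overlap.


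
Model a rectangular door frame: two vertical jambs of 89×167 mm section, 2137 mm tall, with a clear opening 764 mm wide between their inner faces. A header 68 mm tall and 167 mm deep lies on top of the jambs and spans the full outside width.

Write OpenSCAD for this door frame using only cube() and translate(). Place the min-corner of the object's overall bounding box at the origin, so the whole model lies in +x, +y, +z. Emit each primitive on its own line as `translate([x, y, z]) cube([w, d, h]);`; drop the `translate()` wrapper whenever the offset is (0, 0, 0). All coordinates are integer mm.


cube([89, 167, 2137]);
translate([853, 0, 0]) cube([89, 167, 2137]);
translate([0, 0, 2137]) cube([942, 167, 68]);


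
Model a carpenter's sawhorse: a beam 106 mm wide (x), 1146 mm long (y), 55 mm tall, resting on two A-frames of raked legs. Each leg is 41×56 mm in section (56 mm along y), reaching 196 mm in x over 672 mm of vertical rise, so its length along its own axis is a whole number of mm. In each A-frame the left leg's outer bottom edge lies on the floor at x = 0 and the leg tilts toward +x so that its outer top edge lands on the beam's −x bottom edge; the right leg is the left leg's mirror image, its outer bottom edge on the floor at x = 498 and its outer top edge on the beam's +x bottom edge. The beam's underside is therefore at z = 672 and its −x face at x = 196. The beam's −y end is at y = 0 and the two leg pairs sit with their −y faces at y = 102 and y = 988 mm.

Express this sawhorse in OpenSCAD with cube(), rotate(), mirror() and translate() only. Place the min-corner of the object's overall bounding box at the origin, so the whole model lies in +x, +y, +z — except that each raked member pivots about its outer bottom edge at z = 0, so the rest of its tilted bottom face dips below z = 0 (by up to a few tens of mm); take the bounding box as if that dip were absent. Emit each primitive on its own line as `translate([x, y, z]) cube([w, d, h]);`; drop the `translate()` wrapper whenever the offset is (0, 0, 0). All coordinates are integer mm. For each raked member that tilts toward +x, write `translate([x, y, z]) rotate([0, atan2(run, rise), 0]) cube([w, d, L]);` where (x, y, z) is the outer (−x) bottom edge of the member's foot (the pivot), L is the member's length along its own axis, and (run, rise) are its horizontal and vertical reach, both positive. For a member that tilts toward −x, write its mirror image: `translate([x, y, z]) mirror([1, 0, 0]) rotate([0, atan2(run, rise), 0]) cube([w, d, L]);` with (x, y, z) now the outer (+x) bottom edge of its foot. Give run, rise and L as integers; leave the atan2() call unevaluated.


// leg length = √(196² + 672²) = 700
// right-leg outer foot x = 2·196 + 106 = 498
// beam min-corner = (196, 0, 672)
translate([196, 0, 672]) cube([106, 1146, 55]);
translate([0, 102, 0]) rotate([0, atan2(196, 672), 0]) cube([41, 56, 700]);
translate([498, 102, 0]) mirror([1, 0, 0]) rotate([0, atan2(196, 672), 0]) cube([41, 56, 700]);
translate([0, 988, 0]) rotate([0, atan2(196, 672), 0]) cube([41, 56, 700]);
translate([498, 988, 0]) mirror([1, 0, 0]) rotate([0, atan2(196, 672), 0]) cube([41, 56, 700]);


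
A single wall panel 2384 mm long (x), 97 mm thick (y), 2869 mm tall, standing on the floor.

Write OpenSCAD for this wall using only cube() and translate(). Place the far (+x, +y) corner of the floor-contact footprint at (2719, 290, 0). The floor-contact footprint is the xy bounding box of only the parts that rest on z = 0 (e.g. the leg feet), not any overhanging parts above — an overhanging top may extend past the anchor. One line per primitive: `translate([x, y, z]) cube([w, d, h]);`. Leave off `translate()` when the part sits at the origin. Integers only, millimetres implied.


translate([335, 193, 0]) cube([2384, 97, 2869]);


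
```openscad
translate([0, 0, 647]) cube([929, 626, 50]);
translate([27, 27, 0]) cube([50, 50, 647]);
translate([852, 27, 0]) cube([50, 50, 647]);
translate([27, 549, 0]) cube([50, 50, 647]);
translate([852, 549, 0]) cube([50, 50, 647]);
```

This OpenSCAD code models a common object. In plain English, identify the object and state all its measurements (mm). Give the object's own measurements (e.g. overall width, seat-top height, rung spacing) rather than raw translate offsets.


A table: top 929 mm (x) × 626 mm (y), 50 mm thick, upper face at z = 697 mm, on four 50×50 mm square legs, each inset 27 mm from the nearest pair of top edges from z = 0 to the bottom of the top.


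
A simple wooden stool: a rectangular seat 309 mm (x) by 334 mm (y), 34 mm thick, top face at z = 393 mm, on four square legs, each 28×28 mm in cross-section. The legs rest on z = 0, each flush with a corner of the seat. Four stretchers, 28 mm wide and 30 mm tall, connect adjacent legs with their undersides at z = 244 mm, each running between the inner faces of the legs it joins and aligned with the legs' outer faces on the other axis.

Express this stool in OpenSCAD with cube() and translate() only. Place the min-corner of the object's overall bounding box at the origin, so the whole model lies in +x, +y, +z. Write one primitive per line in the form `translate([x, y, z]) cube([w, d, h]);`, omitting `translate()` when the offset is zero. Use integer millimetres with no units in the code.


// leg_h = 393 - 34 = 359
// stretcher span = 309 - 2*28 = 253
translate([0, 0, 359]) cube([309, 334, 34]);
cube([28, 28, 359]);
translate([281, 0, 0]) cube([28, 28, 359]);
translate([0, 306, 0]) cube([28, 28, 359]);
translate([281, 306, 0]) cube([28, 28, 359]);
translate([28, 0, 244]) cube([253, 28, 30]);
translate([28, 306, 244]) cube([253, 28, 30]);
translate([0, 28, 244]) cube([28, 278, 30]);
translate([281, 28, 244]) cube([28, 278, 30]);


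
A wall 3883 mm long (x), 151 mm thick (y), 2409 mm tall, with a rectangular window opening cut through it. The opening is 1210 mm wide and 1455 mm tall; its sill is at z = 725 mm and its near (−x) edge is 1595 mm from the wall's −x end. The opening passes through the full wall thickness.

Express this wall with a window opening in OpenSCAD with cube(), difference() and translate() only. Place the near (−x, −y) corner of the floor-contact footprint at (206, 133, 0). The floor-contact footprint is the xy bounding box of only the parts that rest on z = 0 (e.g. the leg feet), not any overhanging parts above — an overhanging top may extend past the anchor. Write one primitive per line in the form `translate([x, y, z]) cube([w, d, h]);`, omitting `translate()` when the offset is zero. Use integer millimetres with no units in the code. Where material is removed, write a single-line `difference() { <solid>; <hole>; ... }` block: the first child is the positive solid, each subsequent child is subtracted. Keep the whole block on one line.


difference() { translate([206, 133, 0]) cube([3883, 151, 2409]); translate([1801, 133, 725]) cube([1210, 151, 1455]); }


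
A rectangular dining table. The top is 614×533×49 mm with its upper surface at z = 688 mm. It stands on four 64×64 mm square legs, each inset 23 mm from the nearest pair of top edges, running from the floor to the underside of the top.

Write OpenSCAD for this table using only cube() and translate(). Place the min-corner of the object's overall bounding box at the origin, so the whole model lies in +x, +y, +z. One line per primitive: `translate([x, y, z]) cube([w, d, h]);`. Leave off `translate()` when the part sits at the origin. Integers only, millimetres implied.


// leg_h = 688 - 49 = 639
translate([0, 0, 639]) cube([614, 533, 49]);
translate([23, 23, 0]) cube([64, 64, 639]);
translate([527, 23, 0]) cube([64, 64, 639]);
translate([23, 446, 0]) cube([64, 64, 639]);
translate([527, 446, 0]) cube([64, 64, 639]);


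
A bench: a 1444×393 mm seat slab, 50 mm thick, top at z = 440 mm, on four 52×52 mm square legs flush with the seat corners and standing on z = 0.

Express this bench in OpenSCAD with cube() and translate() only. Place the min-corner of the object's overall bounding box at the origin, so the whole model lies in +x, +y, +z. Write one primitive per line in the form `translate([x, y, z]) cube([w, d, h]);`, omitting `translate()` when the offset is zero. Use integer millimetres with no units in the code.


// leg_h = 440 − 50 = 390
translate([0, 0, 390]) cube([1444, 393, 50]);
cube([52, 52, 390]);
translate([0, 341, 0]) cube([52, 52, 390]);
translate([1392, 0, 0]) cube([52, 52, 390]);
translate([1392, 341, 0]) cube([52, 52, 390]);


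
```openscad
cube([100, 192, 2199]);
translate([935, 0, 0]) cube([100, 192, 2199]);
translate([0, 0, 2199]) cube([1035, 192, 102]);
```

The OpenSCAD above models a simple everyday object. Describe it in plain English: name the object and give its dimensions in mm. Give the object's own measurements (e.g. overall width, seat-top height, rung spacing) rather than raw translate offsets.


A door frame. The clear opening is 835 mm wide and 2199 mm high. Two 100 mm wide jambs, 192 mm deep, stand either side of the opening from the floor to the top of the opening. A 102 mm thick head sits across the top of both jambs, spanning the full outside width of the frame.


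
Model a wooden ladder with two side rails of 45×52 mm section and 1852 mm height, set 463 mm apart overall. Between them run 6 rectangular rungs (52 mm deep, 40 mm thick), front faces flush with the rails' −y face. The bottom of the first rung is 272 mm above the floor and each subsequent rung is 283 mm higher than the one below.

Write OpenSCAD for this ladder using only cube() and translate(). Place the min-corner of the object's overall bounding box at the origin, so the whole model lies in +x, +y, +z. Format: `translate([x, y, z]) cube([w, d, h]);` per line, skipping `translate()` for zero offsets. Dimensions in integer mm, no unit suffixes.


cube([45, 52, 1852]);
translate([418, 0, 0]) cube([45, 52, 1852]);
translate([45, 0, 272]) cube([373, 52, 40]);
translate([45, 0, 555]) cube([373, 52, 40]);
translate([45, 0, 838]) cube([373, 52, 40]);
translate([45, 0, 1121]) cube([373, 52, 40]);
translate([45, 0, 1404]) cube([373, 52, 40]);
translate([45, 0, 1687]) cube([373, 52, 40]);


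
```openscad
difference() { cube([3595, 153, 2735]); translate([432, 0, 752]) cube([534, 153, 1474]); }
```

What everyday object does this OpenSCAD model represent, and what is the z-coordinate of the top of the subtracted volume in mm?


A wall with a window opening. The window head height is 2226 mm.

A wall with a rectangular opening subtracted — a window. Sill at z = 752, opening 1474 mm tall, so the head is at 752 + 1474 = 2226 mm.


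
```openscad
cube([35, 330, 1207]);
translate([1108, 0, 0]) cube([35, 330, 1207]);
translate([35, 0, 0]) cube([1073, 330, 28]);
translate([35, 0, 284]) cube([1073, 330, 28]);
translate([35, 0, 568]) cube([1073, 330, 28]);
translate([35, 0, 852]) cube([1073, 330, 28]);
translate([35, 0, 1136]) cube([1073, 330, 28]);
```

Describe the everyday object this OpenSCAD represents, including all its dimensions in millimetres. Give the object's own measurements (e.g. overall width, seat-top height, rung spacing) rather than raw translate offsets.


An open bookshelf. Two side panels, each 35 mm thick, 330 mm deep and 1207 mm tall, stand 1143 mm apart (outside-to-outside). Between them sit 5 shelves, each 28 mm thick and 330 mm deep, spanning the full gap between the sides. The bottom shelf rests on the floor (its underside at z = 0) and the clear gap between one shelf's top and the next shelf's underside is 256 mm.


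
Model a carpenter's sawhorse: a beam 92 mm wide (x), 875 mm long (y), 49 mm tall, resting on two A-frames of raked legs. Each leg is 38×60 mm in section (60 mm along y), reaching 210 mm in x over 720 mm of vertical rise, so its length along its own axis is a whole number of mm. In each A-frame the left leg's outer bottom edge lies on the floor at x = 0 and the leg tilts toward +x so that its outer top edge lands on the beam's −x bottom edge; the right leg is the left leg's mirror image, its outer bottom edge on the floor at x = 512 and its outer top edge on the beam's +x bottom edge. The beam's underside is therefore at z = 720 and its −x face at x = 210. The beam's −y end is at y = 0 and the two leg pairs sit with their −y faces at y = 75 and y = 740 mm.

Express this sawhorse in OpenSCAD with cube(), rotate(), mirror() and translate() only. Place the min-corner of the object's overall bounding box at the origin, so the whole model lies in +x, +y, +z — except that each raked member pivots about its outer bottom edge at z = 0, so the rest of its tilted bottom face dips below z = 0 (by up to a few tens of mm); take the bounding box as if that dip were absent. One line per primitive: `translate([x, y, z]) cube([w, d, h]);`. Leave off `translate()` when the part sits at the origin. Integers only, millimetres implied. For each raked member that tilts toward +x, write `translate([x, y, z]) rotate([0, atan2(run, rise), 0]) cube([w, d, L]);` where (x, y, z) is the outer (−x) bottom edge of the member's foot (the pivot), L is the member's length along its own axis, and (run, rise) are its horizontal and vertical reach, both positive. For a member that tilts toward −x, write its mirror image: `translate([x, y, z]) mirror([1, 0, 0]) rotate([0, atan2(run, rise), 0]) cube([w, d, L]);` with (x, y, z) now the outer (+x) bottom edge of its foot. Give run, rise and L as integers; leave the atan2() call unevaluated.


// leg length = √(210² + 720²) = 750
// right-leg outer foot x = 2·210 + 92 = 512
// beam min-corner = (210, 0, 720)
translate([210, 0, 720]) cube([92, 875, 49]);
translate([0, 75, 0]) rotate([0, atan2(210, 720), 0]) cube([38, 60, 750]);
translate([512, 75, 0]) mirror([1, 0, 0]) rotate([0, atan2(210, 720), 0]) cube([38, 60, 750]);
translate([0, 740, 0]) rotate([0, atan2(210, 720), 0]) cube([38, 60, 750]);
translate([512, 740, 0]) mirror([1, 0, 0]) rotate([0, atan2(210, 720), 0]) cube([38, 60, 750]);


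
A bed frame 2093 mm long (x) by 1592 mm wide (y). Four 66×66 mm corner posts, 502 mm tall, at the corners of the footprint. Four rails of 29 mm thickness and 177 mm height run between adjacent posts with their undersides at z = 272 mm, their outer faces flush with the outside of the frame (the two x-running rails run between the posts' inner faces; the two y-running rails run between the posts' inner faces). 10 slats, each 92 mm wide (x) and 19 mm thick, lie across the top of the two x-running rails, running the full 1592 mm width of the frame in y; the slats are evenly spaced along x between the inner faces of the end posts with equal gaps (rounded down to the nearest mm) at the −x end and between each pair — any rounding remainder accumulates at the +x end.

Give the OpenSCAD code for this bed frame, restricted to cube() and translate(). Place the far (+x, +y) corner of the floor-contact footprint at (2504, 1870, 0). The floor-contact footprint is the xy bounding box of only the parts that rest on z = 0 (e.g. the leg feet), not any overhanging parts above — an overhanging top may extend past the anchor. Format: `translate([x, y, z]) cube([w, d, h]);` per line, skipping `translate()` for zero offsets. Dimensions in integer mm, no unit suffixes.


// slat z = rail_z + rail_h = 272 + 177 = 449
// slat gap = ⌊(1961 − 10·92) / 11⌋ = 94
translate([411, 278, 0]) cube([66, 66, 502]);
translate([411, 1804, 0]) cube([66, 66, 502]);
translate([2438, 278, 0]) cube([66, 66, 502]);
translate([2438, 1804, 0]) cube([66, 66, 502]);
translate([477, 278, 272]) cube([1961, 29, 177]);
translate([477, 1841, 272]) cube([1961, 29, 177]);
translate([411, 344, 272]) cube([29, 1460, 177]);
translate([2475, 344, 272]) cube([29, 1460, 177]);
translate([571, 278, 449]) cube([92, 1592, 19]);
translate([757, 278, 449]) cube([92, 1592, 19]);
translate([943, 278, 449]) cube([92, 1592, 19]);
translate([1129, 278, 449]) cube([92, 1592, 19]);
translate([1315, 278, 449]) cube([92, 1592, 19]);
translate([1501, 278, 449]) cube([92, 1592, 19]);
translate([1687, 278, 449]) cube([92, 1592, 19]);
translate([1873, 278, 449]) cube([92, 1592, 19]);
translate([2059, 278, 449]) cube([92, 1592, 19]);
translate([2245, 278, 449]) cube([92, 1592, 19]);


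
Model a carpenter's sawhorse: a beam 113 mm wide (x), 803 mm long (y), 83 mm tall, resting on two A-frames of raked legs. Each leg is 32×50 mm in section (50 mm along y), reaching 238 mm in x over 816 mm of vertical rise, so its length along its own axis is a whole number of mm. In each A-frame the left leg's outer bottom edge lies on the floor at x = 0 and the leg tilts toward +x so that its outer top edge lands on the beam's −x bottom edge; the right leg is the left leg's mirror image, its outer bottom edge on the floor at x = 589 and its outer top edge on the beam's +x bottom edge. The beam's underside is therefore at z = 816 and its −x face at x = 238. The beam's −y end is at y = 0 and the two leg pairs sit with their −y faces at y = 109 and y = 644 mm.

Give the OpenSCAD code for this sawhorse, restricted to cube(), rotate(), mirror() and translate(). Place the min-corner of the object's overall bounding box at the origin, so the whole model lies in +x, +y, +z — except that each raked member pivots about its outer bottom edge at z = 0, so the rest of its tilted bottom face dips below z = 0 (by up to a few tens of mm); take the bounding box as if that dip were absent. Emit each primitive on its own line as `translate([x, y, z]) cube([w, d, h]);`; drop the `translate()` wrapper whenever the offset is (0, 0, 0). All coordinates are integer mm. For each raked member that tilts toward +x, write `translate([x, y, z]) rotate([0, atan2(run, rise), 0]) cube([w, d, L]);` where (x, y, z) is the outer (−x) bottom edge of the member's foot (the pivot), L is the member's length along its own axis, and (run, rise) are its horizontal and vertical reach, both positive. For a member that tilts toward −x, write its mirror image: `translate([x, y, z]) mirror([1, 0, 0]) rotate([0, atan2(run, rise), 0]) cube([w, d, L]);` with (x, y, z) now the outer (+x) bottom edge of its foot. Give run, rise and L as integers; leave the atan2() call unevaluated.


translate([238, 0, 816]) cube([113, 803, 83]);
translate([0, 109, 0]) rotate([0, atan2(238, 816), 0]) cube([32, 50, 850]);
translate([589, 109, 0]) mirror([1, 0, 0]) rotate([0, atan2(238, 816), 0]) cube([32, 50, 850]);
translate([0, 644, 0]) rotate([0, atan2(238, 816), 0]) cube([32, 50, 850]);
translate([589, 644, 0]) mirror([1, 0, 0]) rotate([0, atan2(238, 816), 0]) cube([32, 50, 850]);


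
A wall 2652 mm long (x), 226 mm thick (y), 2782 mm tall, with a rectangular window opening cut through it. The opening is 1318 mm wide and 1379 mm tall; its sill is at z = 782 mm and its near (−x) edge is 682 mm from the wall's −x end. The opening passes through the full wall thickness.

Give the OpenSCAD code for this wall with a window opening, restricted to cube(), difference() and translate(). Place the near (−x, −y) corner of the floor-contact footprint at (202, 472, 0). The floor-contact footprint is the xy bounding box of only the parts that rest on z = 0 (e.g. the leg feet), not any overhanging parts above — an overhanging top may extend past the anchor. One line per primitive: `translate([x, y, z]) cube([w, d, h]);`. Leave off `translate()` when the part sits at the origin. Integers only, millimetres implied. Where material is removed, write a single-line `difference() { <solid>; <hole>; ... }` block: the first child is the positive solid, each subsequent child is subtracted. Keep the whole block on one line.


difference() { translate([202, 472, 0]) cube([2652, 226, 2782]); translate([884, 472, 782]) cube([1318, 226, 1379]); }


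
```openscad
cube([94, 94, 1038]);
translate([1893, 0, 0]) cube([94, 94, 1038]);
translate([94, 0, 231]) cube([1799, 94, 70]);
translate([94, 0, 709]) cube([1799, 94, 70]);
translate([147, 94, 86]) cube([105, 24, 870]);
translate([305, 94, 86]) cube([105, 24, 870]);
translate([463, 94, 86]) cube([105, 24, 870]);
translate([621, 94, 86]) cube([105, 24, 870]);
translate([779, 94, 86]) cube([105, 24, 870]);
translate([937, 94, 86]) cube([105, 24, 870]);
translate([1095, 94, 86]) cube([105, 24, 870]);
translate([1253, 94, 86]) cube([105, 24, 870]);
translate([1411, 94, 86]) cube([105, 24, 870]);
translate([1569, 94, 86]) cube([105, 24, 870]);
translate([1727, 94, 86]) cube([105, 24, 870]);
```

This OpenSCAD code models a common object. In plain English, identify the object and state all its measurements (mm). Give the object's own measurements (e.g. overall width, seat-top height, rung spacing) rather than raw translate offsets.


A fence section. Two 94×94 mm posts, 1038 mm tall, stand on the floor with a clear span of 1799 mm between their inner faces. Two horizontal rails of 94×70 mm section span the gap between the posts with their undersides at z = 231 mm and z = 709 mm, flush with the posts' −y face. 11 pickets, each 105 mm wide, 24 mm thick and 870 mm tall, are fixed to the +y face of the rails with their bottoms at z = 86 mm, spaced across the span with a 53 mm gap after the −x post and between neighbouring pickets, with 61 mm left before the +x post.


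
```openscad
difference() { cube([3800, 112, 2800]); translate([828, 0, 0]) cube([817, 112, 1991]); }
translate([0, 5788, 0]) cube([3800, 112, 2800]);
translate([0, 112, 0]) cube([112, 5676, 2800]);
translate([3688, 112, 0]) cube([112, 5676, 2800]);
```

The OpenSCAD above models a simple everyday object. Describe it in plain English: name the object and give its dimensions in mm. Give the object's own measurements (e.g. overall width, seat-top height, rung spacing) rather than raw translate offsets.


A single room: four walls, each 2800 mm tall and 112 mm thick, enclosing an outside footprint 3800×5900 mm (x × y), no floor or roof. The front and back walls (−y and +y sides) run the full x-width; the side walls fit between their inner faces. A door opening 817 mm wide and 1991 mm tall is cut through the front wall from the floor up, its −x edge 828 mm from the wall's −x end.


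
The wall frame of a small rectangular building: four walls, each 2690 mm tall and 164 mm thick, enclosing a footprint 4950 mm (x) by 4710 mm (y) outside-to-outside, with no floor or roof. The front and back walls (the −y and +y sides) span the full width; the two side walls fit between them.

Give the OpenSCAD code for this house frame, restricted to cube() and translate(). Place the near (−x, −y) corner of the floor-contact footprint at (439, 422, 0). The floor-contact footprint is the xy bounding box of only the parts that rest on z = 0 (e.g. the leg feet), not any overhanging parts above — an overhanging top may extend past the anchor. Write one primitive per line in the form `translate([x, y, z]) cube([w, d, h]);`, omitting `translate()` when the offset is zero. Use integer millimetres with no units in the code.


translate([439, 422, 0]) cube([4950, 164, 2690]);
translate([439, 4968, 0]) cube([4950, 164, 2690]);
translate([439, 586, 0]) cube([164, 4382, 2690]);
translate([5225, 586, 0]) cube([164, 4382, 2690]);
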